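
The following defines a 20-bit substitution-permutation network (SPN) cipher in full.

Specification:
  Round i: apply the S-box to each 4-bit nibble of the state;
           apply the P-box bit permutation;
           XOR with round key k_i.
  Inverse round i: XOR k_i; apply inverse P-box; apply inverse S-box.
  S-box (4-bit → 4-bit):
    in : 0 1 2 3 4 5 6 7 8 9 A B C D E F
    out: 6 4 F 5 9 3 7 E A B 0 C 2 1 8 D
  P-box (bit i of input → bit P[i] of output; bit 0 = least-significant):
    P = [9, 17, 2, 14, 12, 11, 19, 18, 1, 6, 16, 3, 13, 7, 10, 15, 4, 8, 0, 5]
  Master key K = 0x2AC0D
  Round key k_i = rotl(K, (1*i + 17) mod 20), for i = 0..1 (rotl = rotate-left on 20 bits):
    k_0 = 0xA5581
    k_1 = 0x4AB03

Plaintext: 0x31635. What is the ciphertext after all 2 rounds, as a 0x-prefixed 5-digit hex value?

s_0 = plaintext = 0x31635
s_1 = Round(s_0, k_0) = 0x143D2
s_2 = Round(s_1, k_1) = 0x75904

0x75904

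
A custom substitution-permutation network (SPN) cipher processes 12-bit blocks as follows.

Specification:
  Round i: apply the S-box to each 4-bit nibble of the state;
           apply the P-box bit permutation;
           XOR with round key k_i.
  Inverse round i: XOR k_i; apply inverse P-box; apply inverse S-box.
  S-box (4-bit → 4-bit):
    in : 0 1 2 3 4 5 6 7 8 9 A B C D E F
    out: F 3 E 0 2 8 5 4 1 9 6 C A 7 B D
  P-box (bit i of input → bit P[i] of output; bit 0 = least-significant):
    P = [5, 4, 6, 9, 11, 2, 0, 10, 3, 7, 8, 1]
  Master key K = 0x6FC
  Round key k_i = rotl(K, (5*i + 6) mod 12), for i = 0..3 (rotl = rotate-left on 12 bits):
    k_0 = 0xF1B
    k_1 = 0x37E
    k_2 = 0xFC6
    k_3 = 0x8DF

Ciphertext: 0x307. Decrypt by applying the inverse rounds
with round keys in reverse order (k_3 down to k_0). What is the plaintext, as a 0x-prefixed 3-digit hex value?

0xE91

s_0 = ciphertext = 0x307
s_1 = InvRound(s_0, k_3) = 0xD82
s_2 = InvRound(s_1, k_2) = 0x34B
s_3 = InvRound(s_2, k_1) = 0x3A1
s_4 = InvRound(s_3, k_0) = 0xE91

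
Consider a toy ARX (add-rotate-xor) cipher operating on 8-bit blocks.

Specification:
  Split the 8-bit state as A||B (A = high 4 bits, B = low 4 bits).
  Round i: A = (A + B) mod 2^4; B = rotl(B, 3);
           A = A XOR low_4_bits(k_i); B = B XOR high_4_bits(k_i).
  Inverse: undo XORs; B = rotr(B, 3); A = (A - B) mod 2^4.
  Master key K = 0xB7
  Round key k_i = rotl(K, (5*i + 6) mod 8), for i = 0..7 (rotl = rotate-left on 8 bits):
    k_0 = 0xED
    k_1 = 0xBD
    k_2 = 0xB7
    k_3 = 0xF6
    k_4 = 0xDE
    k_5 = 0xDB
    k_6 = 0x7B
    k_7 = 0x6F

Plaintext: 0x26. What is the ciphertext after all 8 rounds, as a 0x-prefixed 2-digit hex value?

0x06

s_0 = plaintext = 0x26
s_1 = Round(s_0, k_0) = 0x5D
s_2 = Round(s_1, k_1) = 0xF5
s_3 = Round(s_2, k_2) = 0x31
s_4 = Round(s_3, k_3) = 0x27
s_5 = Round(s_4, k_4) = 0x76
s_6 = Round(s_5, k_5) = 0x6E
s_7 = Round(s_6, k_6) = 0xF0
s_8 = Round(s_7, k_7) = 0x06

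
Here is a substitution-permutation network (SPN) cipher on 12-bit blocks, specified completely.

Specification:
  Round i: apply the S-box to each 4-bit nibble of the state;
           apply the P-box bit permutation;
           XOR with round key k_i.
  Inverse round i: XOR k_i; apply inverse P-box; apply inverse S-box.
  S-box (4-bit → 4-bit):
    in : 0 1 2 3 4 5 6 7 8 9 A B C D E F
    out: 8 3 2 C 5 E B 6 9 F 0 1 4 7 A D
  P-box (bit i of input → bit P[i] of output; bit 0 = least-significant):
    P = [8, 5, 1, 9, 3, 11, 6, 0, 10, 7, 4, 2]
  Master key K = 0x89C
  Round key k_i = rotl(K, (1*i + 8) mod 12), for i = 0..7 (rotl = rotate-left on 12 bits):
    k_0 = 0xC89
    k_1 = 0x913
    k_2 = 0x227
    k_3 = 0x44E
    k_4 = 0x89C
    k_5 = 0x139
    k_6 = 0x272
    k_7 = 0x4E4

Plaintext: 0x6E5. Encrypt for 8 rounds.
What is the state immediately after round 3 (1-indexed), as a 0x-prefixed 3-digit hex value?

s_0 = plaintext = 0x6E5
s_1 = Round(s_0, k_0) = 0x22E
s_2 = Round(s_1, k_1) = 0x3B3
s_3 = Round(s_2, k_2) = 0x039
s_4 = Round(s_3, k_3) = 0x729
s_5 = Round(s_4, k_4) = 0x32E
s_6 = Round(s_5, k_5) = 0xB0D
s_7 = Round(s_6, k_6) = 0x751
s_8 = Round(s_7, k_7) = 0xD15

0x039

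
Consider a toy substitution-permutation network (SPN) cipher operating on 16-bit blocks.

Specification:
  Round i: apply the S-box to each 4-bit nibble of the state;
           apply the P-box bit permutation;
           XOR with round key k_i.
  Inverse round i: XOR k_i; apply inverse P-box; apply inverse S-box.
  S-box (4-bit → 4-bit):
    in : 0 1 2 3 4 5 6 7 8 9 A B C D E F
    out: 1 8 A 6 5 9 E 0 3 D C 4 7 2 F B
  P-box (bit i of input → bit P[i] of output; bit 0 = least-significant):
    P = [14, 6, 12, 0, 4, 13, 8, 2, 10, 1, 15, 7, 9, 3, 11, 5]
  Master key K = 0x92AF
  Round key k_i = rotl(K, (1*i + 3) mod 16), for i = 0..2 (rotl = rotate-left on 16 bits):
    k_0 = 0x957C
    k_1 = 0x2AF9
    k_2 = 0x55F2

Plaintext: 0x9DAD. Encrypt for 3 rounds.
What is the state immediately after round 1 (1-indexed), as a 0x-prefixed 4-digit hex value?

0x9E1A

s_0 = plaintext = 0x9DAD
s_1 = Round(s_0, k_0) = 0x9E1A
s_2 = Round(s_1, k_1) = 0xB45E
s_3 = Round(s_2, k_2) = 0x89A7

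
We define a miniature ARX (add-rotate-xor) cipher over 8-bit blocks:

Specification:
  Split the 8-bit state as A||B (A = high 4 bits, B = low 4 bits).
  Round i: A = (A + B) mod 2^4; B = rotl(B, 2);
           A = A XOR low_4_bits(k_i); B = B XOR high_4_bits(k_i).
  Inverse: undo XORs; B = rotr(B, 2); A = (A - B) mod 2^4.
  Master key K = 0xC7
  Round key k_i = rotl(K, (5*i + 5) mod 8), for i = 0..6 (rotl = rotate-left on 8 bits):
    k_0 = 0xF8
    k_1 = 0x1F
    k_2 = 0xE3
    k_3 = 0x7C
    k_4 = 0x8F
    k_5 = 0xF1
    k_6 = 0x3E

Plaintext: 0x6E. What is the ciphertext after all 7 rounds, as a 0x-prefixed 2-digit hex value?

0x47

s_0 = plaintext = 0x6E
s_1 = Round(s_0, k_0) = 0xC4
s_2 = Round(s_1, k_1) = 0xF0
s_3 = Round(s_2, k_2) = 0xCE
s_4 = Round(s_3, k_3) = 0x6C
s_5 = Round(s_4, k_4) = 0xDB
s_6 = Round(s_5, k_5) = 0x91
s_7 = Round(s_6, k_6) = 0x47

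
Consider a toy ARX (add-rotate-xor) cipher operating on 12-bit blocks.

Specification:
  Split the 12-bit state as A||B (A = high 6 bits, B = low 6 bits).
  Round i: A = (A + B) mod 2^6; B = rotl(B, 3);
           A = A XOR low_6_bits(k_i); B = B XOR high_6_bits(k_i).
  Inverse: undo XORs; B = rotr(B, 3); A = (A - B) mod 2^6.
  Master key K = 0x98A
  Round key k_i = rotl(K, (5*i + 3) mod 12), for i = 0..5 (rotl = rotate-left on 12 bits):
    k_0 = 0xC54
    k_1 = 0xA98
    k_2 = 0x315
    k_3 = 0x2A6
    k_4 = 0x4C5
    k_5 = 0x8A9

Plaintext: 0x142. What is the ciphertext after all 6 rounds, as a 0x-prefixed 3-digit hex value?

s_0 = plaintext = 0x142
s_1 = Round(s_0, k_0) = 0x4E1
s_2 = Round(s_1, k_1) = 0xB26
s_3 = Round(s_2, k_2) = 0x1F8
s_4 = Round(s_3, k_3) = 0x64D
s_5 = Round(s_4, k_4) = 0x8FA
s_6 = Round(s_5, k_5) = 0xD35

0xD35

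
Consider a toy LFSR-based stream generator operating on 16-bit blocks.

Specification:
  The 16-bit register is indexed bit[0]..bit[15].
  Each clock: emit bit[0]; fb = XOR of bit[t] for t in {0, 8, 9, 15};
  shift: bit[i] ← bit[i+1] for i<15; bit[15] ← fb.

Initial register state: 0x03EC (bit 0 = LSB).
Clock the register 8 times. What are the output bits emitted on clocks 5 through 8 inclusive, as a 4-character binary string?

0111

reg_0 = 0x03EC
clock 1: out=0, reg = 0x01F6
clock 2: out=0, reg = 0x80FB
clock 3: out=1, reg = 0x407D
clock 4: out=1, reg = 0xA03E
clock 5: out=0, reg = 0xD01F
clock 6: out=1, reg = 0x680F
clock 7: out=1, reg = 0xB407
clock 8: out=1, reg = 0x5A03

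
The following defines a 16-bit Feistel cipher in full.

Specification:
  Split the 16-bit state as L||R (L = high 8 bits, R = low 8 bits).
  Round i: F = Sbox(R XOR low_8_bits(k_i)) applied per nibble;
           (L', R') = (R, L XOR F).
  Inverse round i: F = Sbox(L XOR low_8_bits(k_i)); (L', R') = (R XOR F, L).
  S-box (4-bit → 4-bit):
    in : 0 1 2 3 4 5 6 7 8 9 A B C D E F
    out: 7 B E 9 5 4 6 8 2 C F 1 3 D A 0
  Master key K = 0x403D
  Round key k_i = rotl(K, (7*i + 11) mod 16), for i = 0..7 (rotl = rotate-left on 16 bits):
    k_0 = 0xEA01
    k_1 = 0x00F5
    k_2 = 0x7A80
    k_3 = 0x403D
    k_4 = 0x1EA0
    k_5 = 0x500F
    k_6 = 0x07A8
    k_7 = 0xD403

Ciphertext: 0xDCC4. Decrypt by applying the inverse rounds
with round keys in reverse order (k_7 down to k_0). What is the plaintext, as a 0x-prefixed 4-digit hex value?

0xF23F

s_0 = ciphertext = 0xDCC4
s_1 = InvRound(s_0, k_7) = 0x14DC
s_2 = InvRound(s_1, k_6) = 0xCF14
s_3 = InvRound(s_2, k_5) = 0x23CF
s_4 = InvRound(s_3, k_4) = 0xE623
s_5 = InvRound(s_4, k_3) = 0xF2E6
s_6 = InvRound(s_5, k_2) = 0x68F2
s_7 = InvRound(s_6, k_1) = 0x3F68
s_8 = InvRound(s_7, k_0) = 0xF23F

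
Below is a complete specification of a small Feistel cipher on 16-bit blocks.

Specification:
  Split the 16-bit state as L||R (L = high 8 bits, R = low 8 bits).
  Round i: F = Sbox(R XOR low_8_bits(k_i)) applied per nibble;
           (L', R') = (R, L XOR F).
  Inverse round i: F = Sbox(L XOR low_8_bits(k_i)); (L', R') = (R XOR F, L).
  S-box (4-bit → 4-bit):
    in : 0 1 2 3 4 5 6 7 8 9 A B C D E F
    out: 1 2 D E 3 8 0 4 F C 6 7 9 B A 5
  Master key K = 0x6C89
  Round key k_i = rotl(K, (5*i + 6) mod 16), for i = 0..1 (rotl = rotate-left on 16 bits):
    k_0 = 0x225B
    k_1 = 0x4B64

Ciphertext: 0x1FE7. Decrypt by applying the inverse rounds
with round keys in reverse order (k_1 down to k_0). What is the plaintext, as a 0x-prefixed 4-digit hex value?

s_0 = ciphertext = 0x1FE7
s_1 = InvRound(s_0, k_1) = 0xA01F
s_2 = InvRound(s_1, k_0) = 0x48A0

0x48A0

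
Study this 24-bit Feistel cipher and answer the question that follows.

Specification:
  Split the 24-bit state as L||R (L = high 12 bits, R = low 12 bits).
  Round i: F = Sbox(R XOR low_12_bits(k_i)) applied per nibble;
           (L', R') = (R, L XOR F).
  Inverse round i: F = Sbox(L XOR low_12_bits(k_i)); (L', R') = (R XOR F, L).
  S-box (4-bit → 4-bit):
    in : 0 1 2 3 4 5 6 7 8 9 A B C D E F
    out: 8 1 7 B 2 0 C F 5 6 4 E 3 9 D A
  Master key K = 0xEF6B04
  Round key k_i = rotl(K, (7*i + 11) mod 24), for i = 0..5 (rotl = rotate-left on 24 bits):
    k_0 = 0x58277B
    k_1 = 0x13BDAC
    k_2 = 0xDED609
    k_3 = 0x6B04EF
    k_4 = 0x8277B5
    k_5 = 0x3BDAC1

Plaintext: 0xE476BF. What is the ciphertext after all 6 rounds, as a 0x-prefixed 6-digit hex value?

0x223629

s_0 = plaintext = 0xE476BF
s_1 = Round(s_0, k_0) = 0x6BFF75
s_2 = Round(s_1, k_1) = 0xF75129
s_3 = Round(s_2, k_2) = 0x12900D
s_4 = Round(s_3, k_3) = 0x00D3FE
s_5 = Round(s_4, k_4) = 0x3FE223
s_6 = Round(s_5, k_5) = 0x223629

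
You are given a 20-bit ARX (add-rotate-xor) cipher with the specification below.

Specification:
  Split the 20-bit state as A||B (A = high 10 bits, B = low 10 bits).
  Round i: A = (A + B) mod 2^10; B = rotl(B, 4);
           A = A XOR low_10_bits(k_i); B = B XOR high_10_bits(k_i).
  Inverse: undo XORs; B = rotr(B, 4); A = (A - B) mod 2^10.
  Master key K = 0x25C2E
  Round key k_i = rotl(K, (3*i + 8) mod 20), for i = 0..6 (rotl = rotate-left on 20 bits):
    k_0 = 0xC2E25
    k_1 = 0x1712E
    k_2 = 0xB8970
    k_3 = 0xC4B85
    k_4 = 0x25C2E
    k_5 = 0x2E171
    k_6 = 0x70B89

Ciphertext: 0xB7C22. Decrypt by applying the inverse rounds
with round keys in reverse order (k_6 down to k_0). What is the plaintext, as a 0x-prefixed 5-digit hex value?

0x17909

s_0 = ciphertext = 0xB7C22
s_1 = InvRound(s_0, k_6) = 0x4E01E
s_2 = InvRound(s_1, k_5) = 0xAFD8A
s_3 = InvRound(s_2, k_4) = 0xD0351
s_4 = InvRound(s_3, k_3) = 0x004C4
s_5 = InvRound(s_4, k_2) = 0xF3DA2
s_6 = InvRound(s_5, k_1) = 0xD0B9F
s_7 = InvRound(s_6, k_0) = 0x17909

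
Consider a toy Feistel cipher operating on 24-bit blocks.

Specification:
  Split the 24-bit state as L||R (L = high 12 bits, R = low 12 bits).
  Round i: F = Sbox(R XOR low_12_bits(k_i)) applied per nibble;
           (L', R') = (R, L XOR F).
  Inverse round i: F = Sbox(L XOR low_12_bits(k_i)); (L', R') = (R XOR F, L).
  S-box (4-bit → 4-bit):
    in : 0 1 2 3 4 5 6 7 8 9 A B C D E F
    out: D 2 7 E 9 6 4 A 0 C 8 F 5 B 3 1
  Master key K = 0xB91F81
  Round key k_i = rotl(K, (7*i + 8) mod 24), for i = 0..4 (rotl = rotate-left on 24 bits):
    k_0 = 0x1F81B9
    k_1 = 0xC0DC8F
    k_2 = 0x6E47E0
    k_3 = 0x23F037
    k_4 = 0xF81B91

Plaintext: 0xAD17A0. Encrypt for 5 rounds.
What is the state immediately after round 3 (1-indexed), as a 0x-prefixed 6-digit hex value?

s_0 = plaintext = 0xAD17A0
s_1 = Round(s_0, k_0) = 0x7A0EFD
s_2 = Round(s_1, k_1) = 0xEFD007
s_3 = Round(s_2, k_2) = 0x0074C7
s_4 = Round(s_3, k_3) = 0x4C791A
s_5 = Round(s_4, k_4) = 0x91A3C8

0x0074C7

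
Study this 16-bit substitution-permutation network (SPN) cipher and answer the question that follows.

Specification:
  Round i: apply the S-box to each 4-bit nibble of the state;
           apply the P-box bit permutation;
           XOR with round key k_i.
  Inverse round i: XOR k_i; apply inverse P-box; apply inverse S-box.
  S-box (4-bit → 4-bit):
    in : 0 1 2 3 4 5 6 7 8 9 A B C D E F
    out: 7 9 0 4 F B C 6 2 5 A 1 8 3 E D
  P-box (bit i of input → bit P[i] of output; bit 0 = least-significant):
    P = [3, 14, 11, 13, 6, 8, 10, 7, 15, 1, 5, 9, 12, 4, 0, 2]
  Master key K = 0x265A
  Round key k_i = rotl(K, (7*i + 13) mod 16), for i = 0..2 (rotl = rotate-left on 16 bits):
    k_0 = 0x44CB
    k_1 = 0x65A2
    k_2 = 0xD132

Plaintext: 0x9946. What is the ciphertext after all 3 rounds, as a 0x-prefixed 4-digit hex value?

0x0A31

s_0 = plaintext = 0x9946
s_1 = Round(s_0, k_0) = 0xF92A
s_2 = Round(s_1, k_1) = 0x9587
s_3 = Round(s_2, k_2) = 0x0A31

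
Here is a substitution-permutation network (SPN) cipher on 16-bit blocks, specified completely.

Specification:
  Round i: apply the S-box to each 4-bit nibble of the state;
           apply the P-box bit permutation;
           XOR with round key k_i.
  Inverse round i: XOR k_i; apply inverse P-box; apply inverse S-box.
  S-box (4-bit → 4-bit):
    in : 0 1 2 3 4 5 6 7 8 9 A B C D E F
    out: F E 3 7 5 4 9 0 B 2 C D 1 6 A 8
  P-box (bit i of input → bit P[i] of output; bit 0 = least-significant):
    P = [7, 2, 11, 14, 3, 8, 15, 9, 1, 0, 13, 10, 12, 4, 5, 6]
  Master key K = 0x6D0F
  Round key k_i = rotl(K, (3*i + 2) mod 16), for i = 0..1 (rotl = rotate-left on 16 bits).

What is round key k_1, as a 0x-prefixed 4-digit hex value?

K = 0x6D0F
k_0 = rotl(K, (3*0+2) mod 16) = rotl(K, 2) = 0xB43D
k_1 = rotl(K, (3*1+2) mod 16) = rotl(K, 5) = 0xA1ED

0xA1ED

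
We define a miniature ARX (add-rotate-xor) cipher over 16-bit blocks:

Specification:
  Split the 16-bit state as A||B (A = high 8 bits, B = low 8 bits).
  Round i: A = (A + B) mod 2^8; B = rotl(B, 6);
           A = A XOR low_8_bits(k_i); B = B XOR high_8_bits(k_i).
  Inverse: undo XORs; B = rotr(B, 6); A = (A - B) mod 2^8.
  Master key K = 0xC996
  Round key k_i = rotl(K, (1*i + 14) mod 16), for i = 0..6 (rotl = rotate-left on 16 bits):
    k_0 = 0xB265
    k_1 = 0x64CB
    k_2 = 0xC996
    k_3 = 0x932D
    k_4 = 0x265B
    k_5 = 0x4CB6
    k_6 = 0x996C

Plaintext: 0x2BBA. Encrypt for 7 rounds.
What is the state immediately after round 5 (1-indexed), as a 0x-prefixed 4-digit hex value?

s_0 = plaintext = 0x2BBA
s_1 = Round(s_0, k_0) = 0x801C
s_2 = Round(s_1, k_1) = 0x5763
s_3 = Round(s_2, k_2) = 0x2C11
s_4 = Round(s_3, k_3) = 0x10D7
s_5 = Round(s_4, k_4) = 0xBCD3
s_6 = Round(s_5, k_5) = 0x39B8
s_7 = Round(s_6, k_6) = 0x9DB7

0xBCD3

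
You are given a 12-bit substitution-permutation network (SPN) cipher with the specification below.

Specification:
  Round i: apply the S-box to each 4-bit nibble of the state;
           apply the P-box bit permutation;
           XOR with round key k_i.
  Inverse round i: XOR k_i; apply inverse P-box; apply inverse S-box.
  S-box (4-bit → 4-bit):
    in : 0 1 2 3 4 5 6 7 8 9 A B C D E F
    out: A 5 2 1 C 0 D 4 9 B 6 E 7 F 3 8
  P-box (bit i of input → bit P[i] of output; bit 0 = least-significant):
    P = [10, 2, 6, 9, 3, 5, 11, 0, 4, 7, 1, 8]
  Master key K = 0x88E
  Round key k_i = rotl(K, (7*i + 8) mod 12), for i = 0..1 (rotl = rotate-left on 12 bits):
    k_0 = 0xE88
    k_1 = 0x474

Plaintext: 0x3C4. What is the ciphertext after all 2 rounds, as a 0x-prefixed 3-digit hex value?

s_0 = plaintext = 0x3C4
s_1 = Round(s_0, k_0) = 0x4F0
s_2 = Round(s_1, k_1) = 0x773

0x773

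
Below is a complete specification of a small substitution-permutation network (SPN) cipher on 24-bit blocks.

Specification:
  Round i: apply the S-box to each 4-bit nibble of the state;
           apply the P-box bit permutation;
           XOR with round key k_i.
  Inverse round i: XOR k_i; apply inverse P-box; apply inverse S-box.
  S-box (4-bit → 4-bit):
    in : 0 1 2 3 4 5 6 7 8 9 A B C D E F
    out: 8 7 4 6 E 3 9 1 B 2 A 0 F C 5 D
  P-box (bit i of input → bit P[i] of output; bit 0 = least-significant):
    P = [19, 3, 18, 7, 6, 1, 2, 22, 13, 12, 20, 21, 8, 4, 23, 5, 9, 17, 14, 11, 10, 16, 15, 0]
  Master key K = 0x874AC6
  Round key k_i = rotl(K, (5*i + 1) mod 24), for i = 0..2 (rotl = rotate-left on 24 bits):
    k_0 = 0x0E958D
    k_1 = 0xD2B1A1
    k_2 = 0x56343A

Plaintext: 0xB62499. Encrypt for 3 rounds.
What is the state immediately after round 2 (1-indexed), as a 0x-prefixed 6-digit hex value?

0xAAD2D3

s_0 = plaintext = 0xB62499
s_1 = Round(s_0, k_0) = 0xBE8F87
s_2 = Round(s_1, k_1) = 0xAAD2D3
s_3 = Round(s_2, k_2) = 0x813C17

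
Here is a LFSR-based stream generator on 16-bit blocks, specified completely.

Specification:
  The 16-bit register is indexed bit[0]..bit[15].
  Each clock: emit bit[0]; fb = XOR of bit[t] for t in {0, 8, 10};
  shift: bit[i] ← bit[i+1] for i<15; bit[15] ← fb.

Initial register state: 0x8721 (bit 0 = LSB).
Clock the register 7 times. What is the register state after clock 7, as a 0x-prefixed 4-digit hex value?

reg_0 = 0x8721
clock 1: out=1, reg = 0xC390
clock 2: out=0, reg = 0xE1C8
clock 3: out=0, reg = 0xF0E4
clock 4: out=0, reg = 0x7872
clock 5: out=0, reg = 0x3C39
clock 6: out=1, reg = 0x1E1C
clock 7: out=0, reg = 0x8F0E

0x8F0E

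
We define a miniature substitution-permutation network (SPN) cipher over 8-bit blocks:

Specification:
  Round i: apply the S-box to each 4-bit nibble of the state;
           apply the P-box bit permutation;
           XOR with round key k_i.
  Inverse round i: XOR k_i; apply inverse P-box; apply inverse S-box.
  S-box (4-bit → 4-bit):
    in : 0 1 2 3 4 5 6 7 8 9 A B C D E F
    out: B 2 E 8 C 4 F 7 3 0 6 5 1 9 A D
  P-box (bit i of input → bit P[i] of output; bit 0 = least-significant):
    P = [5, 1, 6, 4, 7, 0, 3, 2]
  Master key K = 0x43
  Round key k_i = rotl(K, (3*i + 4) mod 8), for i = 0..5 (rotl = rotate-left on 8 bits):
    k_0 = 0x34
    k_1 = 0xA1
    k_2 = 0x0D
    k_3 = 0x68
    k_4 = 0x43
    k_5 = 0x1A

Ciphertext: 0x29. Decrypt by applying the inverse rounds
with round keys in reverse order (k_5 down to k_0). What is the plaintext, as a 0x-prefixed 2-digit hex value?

0xEC

s_0 = ciphertext = 0x29
s_1 = InvRound(s_0, k_5) = 0x10
s_2 = InvRound(s_1, k_4) = 0x12
s_3 = InvRound(s_2, k_3) = 0x56
s_4 = InvRound(s_3, k_2) = 0xA2
s_5 = InvRound(s_4, k_1) = 0x11
s_6 = InvRound(s_5, k_0) = 0xEC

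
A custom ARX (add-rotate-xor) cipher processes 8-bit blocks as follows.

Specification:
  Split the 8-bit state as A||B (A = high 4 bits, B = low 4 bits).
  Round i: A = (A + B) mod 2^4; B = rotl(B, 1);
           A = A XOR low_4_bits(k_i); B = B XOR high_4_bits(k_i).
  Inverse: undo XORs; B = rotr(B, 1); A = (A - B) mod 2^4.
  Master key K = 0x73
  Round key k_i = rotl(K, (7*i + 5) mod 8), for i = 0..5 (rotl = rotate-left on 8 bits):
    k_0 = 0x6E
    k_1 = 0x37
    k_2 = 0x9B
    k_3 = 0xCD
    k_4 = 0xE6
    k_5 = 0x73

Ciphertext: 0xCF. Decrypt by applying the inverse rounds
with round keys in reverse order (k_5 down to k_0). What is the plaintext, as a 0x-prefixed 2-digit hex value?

s_0 = ciphertext = 0xCF
s_1 = InvRound(s_0, k_5) = 0xB4
s_2 = InvRound(s_1, k_4) = 0x85
s_3 = InvRound(s_2, k_3) = 0x9C
s_4 = InvRound(s_3, k_2) = 0x8A
s_5 = InvRound(s_4, k_1) = 0x3C
s_6 = InvRound(s_5, k_0) = 0x85

0x85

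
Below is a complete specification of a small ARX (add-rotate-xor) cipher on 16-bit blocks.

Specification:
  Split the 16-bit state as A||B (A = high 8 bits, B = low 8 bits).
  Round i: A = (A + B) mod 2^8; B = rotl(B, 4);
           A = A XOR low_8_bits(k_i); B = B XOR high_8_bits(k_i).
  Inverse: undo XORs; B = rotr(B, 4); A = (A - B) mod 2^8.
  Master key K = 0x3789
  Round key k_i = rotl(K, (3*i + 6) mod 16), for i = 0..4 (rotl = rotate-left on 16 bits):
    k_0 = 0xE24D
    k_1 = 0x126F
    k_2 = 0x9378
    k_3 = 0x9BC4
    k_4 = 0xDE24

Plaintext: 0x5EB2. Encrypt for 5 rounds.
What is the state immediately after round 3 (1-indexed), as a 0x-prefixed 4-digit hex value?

0xAF7B

s_0 = plaintext = 0x5EB2
s_1 = Round(s_0, k_0) = 0x5DC9
s_2 = Round(s_1, k_1) = 0x498E
s_3 = Round(s_2, k_2) = 0xAF7B
s_4 = Round(s_3, k_3) = 0xEE2C
s_5 = Round(s_4, k_4) = 0x3E1C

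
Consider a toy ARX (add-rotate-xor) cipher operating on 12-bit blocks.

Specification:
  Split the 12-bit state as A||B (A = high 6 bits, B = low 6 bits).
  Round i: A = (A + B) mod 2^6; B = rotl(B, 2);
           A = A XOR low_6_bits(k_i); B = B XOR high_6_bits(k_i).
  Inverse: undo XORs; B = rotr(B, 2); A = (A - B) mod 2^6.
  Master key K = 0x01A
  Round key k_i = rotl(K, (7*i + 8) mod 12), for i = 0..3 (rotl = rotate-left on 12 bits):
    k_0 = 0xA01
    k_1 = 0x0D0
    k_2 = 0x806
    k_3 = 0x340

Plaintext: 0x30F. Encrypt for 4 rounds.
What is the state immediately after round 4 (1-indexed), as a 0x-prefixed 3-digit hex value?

s_0 = plaintext = 0x30F
s_1 = Round(s_0, k_0) = 0x694
s_2 = Round(s_1, k_1) = 0xF92
s_3 = Round(s_2, k_2) = 0x5A9
s_4 = Round(s_3, k_3) = 0xFEB

0xFEB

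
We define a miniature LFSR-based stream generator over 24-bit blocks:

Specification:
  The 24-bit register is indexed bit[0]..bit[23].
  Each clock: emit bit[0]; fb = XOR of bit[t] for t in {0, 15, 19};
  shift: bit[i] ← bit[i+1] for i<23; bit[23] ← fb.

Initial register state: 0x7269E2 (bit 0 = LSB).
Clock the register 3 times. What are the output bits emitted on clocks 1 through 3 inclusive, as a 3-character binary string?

reg_0 = 0x7269E2
clock 1: out=0, reg = 0x3934F1
clock 2: out=1, reg = 0x1C9A78
clock 3: out=0, reg = 0x0E4D3C

010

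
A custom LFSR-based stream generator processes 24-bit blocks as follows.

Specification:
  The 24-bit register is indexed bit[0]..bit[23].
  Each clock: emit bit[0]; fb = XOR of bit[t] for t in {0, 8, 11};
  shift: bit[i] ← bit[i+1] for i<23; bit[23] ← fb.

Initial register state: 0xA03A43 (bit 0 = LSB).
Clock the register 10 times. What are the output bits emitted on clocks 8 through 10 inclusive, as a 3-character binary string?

reg_0 = 0xA03A43
clock 1: out=1, reg = 0x501D21
clock 2: out=1, reg = 0xA80E90
clock 3: out=0, reg = 0xD40748
clock 4: out=0, reg = 0xEA03A4
clock 5: out=0, reg = 0xF501D2
clock 6: out=0, reg = 0xFA80E9
clock 7: out=1, reg = 0xFD4074
clock 8: out=0, reg = 0x7EA03A
clock 9: out=0, reg = 0x3F501D
clock 10: out=1, reg = 0x9FA80E

001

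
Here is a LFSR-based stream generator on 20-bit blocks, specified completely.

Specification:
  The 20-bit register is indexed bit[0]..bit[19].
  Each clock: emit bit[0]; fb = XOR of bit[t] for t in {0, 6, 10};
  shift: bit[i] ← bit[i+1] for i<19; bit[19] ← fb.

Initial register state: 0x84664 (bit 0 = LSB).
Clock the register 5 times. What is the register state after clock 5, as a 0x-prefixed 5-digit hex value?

reg_0 = 0x84664
clock 1: out=0, reg = 0x42332
clock 2: out=0, reg = 0x21199
clock 3: out=1, reg = 0x908CC
clock 4: out=0, reg = 0xC8466
clock 5: out=0, reg = 0x64233

0x64233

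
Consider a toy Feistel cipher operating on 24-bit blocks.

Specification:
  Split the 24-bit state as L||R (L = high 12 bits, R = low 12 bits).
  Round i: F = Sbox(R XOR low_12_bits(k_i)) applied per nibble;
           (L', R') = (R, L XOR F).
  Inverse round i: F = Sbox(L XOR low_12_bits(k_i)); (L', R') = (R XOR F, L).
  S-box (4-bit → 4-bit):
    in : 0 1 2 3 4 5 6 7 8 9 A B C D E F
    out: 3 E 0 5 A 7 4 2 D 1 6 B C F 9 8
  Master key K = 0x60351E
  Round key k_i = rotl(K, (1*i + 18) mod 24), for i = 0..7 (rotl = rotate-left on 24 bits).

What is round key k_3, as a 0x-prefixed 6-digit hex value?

0xCC06A3

K = 0x60351E
k_0 = rotl(K, (1*0+18) mod 24) = rotl(K, 18) = 0x7980D4
k_1 = rotl(K, (1*1+18) mod 24) = rotl(K, 19) = 0xF301A8
k_2 = rotl(K, (1*2+18) mod 24) = rotl(K, 20) = 0xE60351
k_3 = rotl(K, (1*3+18) mod 24) = rotl(K, 21) = 0xCC06A3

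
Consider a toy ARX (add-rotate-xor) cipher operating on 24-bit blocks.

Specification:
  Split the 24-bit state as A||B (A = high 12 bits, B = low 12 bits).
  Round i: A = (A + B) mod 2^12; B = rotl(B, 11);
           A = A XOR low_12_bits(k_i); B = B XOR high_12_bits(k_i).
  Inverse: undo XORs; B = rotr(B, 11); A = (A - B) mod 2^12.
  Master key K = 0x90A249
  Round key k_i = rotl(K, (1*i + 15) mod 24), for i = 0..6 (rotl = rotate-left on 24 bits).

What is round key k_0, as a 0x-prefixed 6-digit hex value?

K = 0x90A249
k_0 = rotl(K, (1*0+15) mod 24) = rotl(K, 15) = 0x24C851

0x24C851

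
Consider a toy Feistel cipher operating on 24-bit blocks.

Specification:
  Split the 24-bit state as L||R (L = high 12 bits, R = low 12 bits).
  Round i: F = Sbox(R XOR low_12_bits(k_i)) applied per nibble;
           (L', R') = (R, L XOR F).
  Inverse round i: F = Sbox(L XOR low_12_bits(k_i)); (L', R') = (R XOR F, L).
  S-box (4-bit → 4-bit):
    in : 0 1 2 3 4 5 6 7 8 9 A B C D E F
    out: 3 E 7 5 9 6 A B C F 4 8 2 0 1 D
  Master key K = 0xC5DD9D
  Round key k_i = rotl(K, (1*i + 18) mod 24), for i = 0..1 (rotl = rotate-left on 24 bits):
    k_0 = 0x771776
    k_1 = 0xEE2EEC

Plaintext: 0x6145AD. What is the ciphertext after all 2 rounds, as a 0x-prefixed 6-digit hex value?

s_0 = plaintext = 0x6145AD
s_1 = Round(s_0, k_0) = 0x5AD11C
s_2 = Round(s_1, k_1) = 0x11C87E

0x11C87E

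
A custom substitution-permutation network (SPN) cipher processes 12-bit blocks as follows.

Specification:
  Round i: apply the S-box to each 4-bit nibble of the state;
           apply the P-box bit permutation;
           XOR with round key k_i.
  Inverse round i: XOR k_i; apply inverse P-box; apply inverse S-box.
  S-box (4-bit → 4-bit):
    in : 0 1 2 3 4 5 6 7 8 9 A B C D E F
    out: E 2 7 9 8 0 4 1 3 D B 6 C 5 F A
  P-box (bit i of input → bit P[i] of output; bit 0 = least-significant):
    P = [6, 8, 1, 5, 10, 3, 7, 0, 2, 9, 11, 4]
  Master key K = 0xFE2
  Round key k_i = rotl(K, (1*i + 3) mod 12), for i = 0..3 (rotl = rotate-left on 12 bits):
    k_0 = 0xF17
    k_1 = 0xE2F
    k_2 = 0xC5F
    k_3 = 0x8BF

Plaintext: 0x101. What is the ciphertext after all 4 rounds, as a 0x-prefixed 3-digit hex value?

s_0 = plaintext = 0x101
s_1 = Round(s_0, k_0) = 0xC9E
s_2 = Round(s_1, k_1) = 0x3DC
s_3 = Round(s_2, k_2) = 0x8E9
s_4 = Round(s_3, k_3) = 0xE50

0xE50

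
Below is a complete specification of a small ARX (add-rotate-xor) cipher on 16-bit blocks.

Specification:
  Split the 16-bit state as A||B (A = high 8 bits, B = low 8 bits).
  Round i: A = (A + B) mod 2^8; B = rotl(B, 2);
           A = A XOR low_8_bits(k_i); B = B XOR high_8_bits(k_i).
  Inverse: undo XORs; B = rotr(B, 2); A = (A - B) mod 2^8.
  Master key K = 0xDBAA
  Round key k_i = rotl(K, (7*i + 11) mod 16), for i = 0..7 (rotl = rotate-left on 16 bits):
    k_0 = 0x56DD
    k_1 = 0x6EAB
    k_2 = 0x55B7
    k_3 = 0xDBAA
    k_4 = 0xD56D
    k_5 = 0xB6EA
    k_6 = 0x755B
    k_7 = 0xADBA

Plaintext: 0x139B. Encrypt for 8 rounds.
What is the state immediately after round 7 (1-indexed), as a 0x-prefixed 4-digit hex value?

s_0 = plaintext = 0x139B
s_1 = Round(s_0, k_0) = 0x7338
s_2 = Round(s_1, k_1) = 0x008E
s_3 = Round(s_2, k_2) = 0x396F
s_4 = Round(s_3, k_3) = 0x0266
s_5 = Round(s_4, k_4) = 0x054C
s_6 = Round(s_5, k_5) = 0xBB87
s_7 = Round(s_6, k_6) = 0x196B
s_8 = Round(s_7, k_7) = 0x3E00

0x196B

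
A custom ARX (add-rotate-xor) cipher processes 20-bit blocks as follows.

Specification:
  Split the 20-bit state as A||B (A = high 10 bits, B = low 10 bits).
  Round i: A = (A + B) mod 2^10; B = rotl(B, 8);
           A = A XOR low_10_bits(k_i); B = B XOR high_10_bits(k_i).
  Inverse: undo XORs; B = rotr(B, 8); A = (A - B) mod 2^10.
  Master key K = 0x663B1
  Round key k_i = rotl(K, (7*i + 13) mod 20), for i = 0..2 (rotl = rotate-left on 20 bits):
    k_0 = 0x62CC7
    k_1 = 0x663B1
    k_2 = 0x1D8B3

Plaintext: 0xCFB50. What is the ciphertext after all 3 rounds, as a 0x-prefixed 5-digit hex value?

0x96FC5

s_0 = plaintext = 0xCFB50
s_1 = Round(s_0, k_0) = 0x9255F
s_2 = Round(s_1, k_1) = 0x066CF
s_3 = Round(s_2, k_2) = 0x96FC5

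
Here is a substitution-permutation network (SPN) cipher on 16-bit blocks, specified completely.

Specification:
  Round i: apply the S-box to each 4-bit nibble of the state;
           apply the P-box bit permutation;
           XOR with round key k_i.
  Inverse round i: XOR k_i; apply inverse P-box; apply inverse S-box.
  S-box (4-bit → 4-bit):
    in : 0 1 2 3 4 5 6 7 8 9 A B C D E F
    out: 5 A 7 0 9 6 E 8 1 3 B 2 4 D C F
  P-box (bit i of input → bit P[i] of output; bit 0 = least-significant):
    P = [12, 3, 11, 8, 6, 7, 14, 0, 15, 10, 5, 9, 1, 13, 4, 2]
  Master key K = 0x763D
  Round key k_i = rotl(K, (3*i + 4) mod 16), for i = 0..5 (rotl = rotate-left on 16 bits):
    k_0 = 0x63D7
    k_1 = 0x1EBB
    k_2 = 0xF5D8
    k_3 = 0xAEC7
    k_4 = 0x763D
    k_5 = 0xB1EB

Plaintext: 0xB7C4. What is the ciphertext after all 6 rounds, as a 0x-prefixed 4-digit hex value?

0xB6F0

s_0 = plaintext = 0xB7C4
s_1 = Round(s_0, k_0) = 0x10D7
s_2 = Round(s_1, k_1) = 0xFFDE
s_3 = Round(s_2, k_2) = 0x1AAF
s_4 = Round(s_3, k_3) = 0x110A
s_5 = Round(s_4, k_4) = 0x0171
s_6 = Round(s_5, k_5) = 0xB6F0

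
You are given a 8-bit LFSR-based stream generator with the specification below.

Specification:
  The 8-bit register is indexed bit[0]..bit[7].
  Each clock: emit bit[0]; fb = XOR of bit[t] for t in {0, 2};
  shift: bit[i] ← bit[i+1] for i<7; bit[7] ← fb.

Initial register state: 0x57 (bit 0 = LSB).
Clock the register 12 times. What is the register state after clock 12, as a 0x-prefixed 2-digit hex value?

0x2C

reg_0 = 0x57
clock 1: out=1, reg = 0x2B
clock 2: out=1, reg = 0x95
clock 3: out=1, reg = 0x4A
clock 4: out=0, reg = 0x25
clock 5: out=1, reg = 0x12
clock 6: out=0, reg = 0x09
clock 7: out=1, reg = 0x84
clock 8: out=0, reg = 0xC2
clock 9: out=0, reg = 0x61
clock 10: out=1, reg = 0xB0
clock 11: out=0, reg = 0x58
clock 12: out=0, reg = 0x2C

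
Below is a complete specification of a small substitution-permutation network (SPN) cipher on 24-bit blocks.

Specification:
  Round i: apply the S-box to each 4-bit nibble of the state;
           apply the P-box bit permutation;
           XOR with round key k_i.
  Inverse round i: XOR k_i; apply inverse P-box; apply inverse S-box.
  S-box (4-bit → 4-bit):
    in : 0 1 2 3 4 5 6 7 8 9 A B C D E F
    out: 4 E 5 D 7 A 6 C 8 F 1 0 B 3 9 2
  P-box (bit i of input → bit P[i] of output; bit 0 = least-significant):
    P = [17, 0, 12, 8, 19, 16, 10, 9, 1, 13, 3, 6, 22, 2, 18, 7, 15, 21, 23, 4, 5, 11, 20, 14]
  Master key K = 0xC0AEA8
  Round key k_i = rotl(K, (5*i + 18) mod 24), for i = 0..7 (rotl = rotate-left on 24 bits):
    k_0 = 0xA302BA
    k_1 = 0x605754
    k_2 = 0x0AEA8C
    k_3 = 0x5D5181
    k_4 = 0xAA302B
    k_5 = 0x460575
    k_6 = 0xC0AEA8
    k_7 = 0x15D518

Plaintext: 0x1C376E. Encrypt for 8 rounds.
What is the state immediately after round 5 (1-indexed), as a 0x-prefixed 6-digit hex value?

s_0 = plaintext = 0x1C376E
s_1 = Round(s_0, k_0) = 0xD4CF62
s_2 = Round(s_1, k_1) = 0x83EBF0
s_3 = Round(s_2, k_2) = 0xCB3A1C
s_4 = Round(s_3, k_3) = 0x1A1E22
s_5 = Round(s_4, k_4) = 0xB4ECED
s_6 = Round(s_5, k_5) = 0xACA7B6
s_7 = Round(s_6, k_6) = 0xA03ED1
s_8 = Round(s_7, k_7) = 0xD8C4FB

0xB4ECED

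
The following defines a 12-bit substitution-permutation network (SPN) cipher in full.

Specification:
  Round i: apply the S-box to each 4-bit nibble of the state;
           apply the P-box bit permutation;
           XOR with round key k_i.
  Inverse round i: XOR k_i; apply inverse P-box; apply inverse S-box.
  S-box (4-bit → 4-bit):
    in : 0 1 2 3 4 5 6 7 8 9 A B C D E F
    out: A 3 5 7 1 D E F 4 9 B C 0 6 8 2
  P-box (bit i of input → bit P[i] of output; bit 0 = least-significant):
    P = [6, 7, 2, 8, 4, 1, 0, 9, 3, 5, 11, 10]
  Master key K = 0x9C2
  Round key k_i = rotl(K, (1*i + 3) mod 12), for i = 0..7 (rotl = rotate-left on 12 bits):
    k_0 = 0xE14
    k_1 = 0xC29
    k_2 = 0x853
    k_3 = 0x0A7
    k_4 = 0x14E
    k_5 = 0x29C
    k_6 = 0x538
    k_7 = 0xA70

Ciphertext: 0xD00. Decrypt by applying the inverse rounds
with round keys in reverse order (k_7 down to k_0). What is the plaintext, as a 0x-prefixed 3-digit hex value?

s_0 = ciphertext = 0xD00
s_1 = InvRound(s_0, k_7) = 0x099
s_2 = InvRound(s_1, k_6) = 0x080
s_3 = InvRound(s_2, k_5) = 0x498
s_4 = InvRound(s_3, k_4) = 0xE17
s_5 = InvRound(s_4, k_3) = 0x69F
s_6 = InvRound(s_5, k_2) = 0x5E3
s_7 = InvRound(s_6, k_1) = 0x2FA
s_8 = InvRound(s_7, k_0) = 0x7F3

0x7F3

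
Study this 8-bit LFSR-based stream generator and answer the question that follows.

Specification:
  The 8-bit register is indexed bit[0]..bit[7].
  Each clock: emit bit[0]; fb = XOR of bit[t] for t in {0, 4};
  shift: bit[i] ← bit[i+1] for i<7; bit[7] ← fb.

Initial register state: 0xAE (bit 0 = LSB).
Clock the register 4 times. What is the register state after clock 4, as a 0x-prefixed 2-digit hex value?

0x4A

reg_0 = 0xAE
clock 1: out=0, reg = 0x57
clock 2: out=1, reg = 0x2B
clock 3: out=1, reg = 0x95
clock 4: out=1, reg = 0x4A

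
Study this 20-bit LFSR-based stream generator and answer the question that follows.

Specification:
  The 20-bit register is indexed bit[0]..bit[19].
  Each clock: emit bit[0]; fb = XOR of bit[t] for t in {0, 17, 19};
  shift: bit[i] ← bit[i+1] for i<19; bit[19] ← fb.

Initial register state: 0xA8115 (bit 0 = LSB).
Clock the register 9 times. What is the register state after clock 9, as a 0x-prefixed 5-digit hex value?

reg_0 = 0xA8115
clock 1: out=1, reg = 0xD408A
clock 2: out=0, reg = 0xEA045
clock 3: out=1, reg = 0xF5022
clock 4: out=0, reg = 0x7A811
clock 5: out=1, reg = 0x3D408
clock 6: out=0, reg = 0x9EA04
clock 7: out=0, reg = 0xCF502
clock 8: out=0, reg = 0xE7A81
clock 9: out=1, reg = 0xF3D40

0xF3D40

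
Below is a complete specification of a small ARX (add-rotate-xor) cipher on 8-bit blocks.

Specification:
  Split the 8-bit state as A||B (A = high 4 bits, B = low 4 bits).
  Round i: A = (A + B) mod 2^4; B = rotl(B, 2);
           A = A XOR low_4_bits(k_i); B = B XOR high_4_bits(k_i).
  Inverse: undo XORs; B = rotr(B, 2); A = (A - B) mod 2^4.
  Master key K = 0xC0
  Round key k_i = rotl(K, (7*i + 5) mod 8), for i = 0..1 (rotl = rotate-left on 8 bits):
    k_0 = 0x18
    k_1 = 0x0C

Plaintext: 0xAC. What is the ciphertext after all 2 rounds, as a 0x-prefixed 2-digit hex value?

0xC8

s_0 = plaintext = 0xAC
s_1 = Round(s_0, k_0) = 0xE2
s_2 = Round(s_1, k_1) = 0xC8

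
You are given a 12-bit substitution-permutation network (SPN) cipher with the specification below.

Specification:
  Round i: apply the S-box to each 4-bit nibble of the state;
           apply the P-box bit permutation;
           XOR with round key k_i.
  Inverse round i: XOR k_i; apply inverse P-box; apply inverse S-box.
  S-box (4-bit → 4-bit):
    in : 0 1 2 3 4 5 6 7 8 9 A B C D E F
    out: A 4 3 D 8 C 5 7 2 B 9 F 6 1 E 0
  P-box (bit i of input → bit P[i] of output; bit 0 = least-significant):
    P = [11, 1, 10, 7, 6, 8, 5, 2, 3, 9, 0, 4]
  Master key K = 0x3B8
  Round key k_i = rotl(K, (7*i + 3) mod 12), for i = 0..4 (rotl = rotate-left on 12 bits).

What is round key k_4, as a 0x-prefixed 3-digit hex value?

K = 0x3B8
k_0 = rotl(K, (7*0+3) mod 12) = rotl(K, 3) = 0xDC1
k_1 = rotl(K, (7*1+3) mod 12) = rotl(K, 10) = 0x0EE
k_2 = rotl(K, (7*2+3) mod 12) = rotl(K, 5) = 0x707
k_3 = rotl(K, (7*3+3) mod 12) = rotl(K, 0) = 0x3B8
k_4 = rotl(K, (7*4+3) mod 12) = rotl(K, 7) = 0xC1D

0xC1D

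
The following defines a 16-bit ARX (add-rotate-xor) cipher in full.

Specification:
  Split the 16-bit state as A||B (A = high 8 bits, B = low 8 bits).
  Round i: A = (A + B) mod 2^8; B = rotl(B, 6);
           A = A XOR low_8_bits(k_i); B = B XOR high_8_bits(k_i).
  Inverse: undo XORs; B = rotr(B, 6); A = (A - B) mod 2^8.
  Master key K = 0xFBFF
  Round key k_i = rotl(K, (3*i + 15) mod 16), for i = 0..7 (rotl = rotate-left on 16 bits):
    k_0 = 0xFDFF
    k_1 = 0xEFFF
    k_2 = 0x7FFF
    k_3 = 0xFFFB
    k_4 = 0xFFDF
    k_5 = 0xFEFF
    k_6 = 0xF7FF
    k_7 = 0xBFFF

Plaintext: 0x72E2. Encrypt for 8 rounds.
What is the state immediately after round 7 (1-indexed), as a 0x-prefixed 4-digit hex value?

0x6B98

s_0 = plaintext = 0x72E2
s_1 = Round(s_0, k_0) = 0xAB45
s_2 = Round(s_1, k_1) = 0x0FBE
s_3 = Round(s_2, k_2) = 0x32D0
s_4 = Round(s_3, k_3) = 0xF9CB
s_5 = Round(s_4, k_4) = 0x1B0D
s_6 = Round(s_5, k_5) = 0xD7BD
s_7 = Round(s_6, k_6) = 0x6B98
s_8 = Round(s_7, k_7) = 0xFC99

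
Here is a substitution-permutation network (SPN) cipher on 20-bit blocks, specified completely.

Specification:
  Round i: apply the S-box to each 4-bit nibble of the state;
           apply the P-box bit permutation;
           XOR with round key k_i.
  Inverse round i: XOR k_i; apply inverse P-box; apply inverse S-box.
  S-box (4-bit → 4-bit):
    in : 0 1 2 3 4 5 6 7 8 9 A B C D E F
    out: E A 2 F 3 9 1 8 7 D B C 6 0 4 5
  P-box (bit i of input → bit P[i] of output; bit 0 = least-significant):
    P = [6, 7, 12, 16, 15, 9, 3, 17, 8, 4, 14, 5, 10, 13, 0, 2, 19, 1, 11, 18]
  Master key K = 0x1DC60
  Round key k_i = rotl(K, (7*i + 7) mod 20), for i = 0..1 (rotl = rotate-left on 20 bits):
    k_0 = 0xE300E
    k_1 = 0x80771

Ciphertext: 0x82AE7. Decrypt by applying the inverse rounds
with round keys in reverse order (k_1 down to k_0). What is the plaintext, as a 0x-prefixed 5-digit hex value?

0xD5298

s_0 = ciphertext = 0x82AE7
s_1 = InvRound(s_0, k_1) = 0xCA4D2
s_2 = InvRound(s_1, k_0) = 0xD5298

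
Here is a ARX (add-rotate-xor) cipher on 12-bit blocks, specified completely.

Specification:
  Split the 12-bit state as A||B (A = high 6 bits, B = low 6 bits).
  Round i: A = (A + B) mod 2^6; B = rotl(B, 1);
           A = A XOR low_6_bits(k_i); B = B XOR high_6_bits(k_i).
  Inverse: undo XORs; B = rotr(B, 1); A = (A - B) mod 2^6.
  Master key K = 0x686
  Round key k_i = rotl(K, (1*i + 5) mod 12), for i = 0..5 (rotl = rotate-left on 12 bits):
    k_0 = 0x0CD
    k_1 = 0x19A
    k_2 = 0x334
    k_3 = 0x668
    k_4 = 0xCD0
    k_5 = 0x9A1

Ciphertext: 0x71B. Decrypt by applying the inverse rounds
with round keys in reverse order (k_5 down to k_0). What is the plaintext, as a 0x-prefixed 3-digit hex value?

s_0 = ciphertext = 0x71B
s_1 = InvRound(s_0, k_5) = 0xFFE
s_2 = InvRound(s_1, k_4) = 0x266
s_3 = InvRound(s_2, k_3) = 0x8BF
s_4 = InvRound(s_3, k_2) = 0x779
s_5 = InvRound(s_4, k_1) = 0x23F
s_6 = InvRound(s_5, k_0) = 0x9DE

0x9DE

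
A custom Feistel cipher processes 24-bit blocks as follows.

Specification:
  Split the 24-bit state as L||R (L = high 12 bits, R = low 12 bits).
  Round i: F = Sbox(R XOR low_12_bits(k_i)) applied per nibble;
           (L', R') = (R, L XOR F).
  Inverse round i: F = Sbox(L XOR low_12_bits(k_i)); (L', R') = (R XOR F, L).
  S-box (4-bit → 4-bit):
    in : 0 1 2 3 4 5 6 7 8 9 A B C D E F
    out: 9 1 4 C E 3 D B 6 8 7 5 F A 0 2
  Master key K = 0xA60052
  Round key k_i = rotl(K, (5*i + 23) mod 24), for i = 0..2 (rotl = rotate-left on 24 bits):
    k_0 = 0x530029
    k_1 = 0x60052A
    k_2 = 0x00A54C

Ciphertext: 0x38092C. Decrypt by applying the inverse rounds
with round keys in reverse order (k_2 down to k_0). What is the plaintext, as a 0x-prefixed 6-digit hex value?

0x0B22A8

s_0 = ciphertext = 0x38092C
s_1 = InvRound(s_0, k_2) = 0x4D3380
s_2 = InvRound(s_1, k_1) = 0x2A84D3
s_3 = InvRound(s_2, k_0) = 0x0B22A8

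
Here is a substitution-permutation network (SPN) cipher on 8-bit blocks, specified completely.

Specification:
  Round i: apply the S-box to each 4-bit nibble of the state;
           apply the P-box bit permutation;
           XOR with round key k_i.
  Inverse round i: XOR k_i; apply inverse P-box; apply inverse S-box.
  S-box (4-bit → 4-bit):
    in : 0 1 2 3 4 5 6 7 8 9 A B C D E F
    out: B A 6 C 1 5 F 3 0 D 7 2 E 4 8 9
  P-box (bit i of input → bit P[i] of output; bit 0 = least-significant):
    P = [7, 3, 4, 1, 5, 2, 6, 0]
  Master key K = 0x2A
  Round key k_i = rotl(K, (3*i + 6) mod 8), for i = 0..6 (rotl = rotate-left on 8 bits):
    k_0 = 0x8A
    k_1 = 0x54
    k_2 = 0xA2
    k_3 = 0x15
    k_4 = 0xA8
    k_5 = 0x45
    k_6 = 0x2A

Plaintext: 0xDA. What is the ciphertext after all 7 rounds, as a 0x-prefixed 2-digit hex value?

s_0 = plaintext = 0xDA
s_1 = Round(s_0, k_0) = 0x52
s_2 = Round(s_1, k_1) = 0x2C
s_3 = Round(s_2, k_2) = 0xFC
s_4 = Round(s_3, k_3) = 0x2E
s_5 = Round(s_4, k_4) = 0xEE
s_6 = Round(s_5, k_5) = 0x46
s_7 = Round(s_6, k_6) = 0x90

0x90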